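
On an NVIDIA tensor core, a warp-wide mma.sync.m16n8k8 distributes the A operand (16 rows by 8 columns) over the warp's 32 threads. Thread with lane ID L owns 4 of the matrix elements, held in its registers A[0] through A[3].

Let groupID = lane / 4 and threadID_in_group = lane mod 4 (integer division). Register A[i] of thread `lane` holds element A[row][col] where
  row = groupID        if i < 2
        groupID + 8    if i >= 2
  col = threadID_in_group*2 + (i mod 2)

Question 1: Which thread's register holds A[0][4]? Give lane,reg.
2,0

r=0→G=0,rhi=0  c=4→T=2,p=0
L=0*4+2=2  i=0*2+0=0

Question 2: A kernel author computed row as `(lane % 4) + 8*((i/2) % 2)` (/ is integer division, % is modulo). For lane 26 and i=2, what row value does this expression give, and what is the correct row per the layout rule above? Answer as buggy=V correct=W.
buggy=10 correct=14

`(lane % 4) + 8*((i/2) % 2)`[26,2]=>10
26: grp=6,tig=2
[2] (6+8,2*2+0) = (14,4)
row: 10 vs 14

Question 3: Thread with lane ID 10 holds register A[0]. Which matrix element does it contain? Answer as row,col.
2,4

lane 10: g=2 (10/4), t=2 (10%4)
i=0: r=2+0=2, c=2*2+0=4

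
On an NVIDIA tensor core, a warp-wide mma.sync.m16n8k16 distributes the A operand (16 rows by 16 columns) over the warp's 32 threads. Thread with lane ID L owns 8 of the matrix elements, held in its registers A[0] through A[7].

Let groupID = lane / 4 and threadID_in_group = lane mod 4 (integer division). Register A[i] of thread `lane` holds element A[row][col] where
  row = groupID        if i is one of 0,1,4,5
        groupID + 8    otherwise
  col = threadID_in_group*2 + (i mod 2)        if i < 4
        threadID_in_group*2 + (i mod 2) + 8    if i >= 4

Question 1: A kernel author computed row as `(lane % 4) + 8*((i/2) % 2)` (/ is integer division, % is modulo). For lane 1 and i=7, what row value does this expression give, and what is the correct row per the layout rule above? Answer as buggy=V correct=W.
`(lane % 4) + 8*((i/2) % 2)`[1,7]→9
1: G=0,T=1
[7] (0+8,1*2+1+8) = (8,11)
row: 9 vs 8

buggy=9 correct=8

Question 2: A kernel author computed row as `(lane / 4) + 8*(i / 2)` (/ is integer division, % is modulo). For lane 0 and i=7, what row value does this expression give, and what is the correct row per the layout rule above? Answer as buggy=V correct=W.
buggy=24 correct=8

`(lane / 4) + 8*(i / 2)`[0,7]->24
0: g=0,t=0
[7] (0+8,0*2+1+8) = (8,9)
row: 24 vs 8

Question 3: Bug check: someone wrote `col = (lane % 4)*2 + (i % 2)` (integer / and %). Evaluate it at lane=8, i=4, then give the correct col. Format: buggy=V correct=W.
`(lane % 4)*2 + (i % 2)`[8,4]->0
lane 8->8/4=2, 8 mod 4=0
i=4  r:2+0->2  c:2·0+0+8->8
col: 0 vs 8

buggy=0 correct=8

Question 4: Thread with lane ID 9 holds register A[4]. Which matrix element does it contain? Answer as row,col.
9: G=2,T=1
[4] (2+0,1*2+0+8) = (2,10)

2,10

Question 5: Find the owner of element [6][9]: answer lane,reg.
r: 6->gid=6,r8=0  c: 9->c8=1,tid=0,i&1=1
L=6*4+0=24  i=1*4+0*2+1=5

24,5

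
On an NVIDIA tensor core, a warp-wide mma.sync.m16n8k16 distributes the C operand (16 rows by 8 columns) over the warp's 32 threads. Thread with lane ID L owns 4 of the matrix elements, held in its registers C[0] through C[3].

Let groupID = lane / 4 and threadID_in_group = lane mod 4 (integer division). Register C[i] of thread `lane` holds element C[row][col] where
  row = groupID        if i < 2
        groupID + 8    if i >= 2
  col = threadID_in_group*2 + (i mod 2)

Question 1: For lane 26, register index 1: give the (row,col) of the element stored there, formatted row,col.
L=26->g=26>>2=6, t=26&3=2
[1]->row 6+0=6  col 2·2+1=5

6,5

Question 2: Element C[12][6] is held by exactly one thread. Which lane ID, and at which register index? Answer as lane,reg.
19,2

r=12→G=4,rhi=1  c=6→T=3,p=0
L=4*4+3=19  i=1*2+0=2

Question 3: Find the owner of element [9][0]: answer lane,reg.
4,2

r:9=>grp=1,rB=1  c:0=>tig=0,lo=0
L=1*4+0=4  i=1*2+0=2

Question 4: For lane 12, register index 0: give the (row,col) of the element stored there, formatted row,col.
lane 12: gr=3 (12/4), th=0 (12%4)
i=0: r=3+0=3, c=0*2+0=0

3,0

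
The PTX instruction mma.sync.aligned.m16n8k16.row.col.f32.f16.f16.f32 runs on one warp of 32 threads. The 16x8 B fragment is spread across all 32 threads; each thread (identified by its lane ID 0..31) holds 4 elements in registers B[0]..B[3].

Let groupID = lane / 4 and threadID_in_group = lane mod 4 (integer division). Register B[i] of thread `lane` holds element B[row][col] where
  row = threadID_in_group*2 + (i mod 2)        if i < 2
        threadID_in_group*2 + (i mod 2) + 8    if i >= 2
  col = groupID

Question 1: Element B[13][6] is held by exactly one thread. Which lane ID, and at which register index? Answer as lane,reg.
26,3

c=6->g=6  r=13->rb=1,t=2,b0=1
L=6*4+2=26  i=1*2+1=3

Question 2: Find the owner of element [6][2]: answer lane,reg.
c=2⇒gr=2  r=6⇒Rb=0,th=3,odd=0
L=2*4+3=11  i=0*2+0=0

11,0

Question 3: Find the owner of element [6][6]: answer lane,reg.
c=6→G=6  r=6→rhi=0,T=3,p=0
L=6*4+3=27  i=0*2+0=0

27,0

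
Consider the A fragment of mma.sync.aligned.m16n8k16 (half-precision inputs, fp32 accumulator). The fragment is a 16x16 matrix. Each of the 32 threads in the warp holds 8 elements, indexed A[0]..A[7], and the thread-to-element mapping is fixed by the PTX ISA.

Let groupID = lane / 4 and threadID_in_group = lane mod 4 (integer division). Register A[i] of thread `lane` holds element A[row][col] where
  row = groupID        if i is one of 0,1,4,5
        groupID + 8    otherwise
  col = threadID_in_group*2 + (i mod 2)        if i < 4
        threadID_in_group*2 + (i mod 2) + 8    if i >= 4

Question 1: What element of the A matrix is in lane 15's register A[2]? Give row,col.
11,6

lane 15: G=3 (15/4), T=3 (15%4)
i=2: r=3+8=11, c=3*2+0+0=6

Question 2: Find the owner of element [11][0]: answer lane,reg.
12,2

r=11⇒gr=3,Rb=1  c=0⇒Cb=0,th=0,odd=0
L=3*4+0=12  i=0*4+1*2+0=2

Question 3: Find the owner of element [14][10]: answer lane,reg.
25,6

r=14⇒gr=6,Rb=1  c=10⇒Cb=1,th=1,odd=0
L=6*4+1=25  i=1*4+1*2+0=6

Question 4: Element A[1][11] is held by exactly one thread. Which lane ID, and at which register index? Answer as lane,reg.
5,5

r=1→G=1,rhi=0  c=11→chi=1,T=1,p=1
L=1*4+1=5  i=1*4+0*2+1=5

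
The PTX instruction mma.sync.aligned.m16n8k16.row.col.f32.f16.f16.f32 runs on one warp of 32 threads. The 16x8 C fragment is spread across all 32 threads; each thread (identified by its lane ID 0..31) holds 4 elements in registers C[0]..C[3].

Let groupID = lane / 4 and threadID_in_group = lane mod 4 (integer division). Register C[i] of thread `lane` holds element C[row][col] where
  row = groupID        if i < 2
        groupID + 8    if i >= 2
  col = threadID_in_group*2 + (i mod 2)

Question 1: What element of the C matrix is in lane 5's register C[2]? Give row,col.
lane 5->5/4=1, 5 mod 4=1
i=2  r:1+8->9  c:2·1+0->2

9,2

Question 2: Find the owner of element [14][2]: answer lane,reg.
25,2

r=14→G=6,rhi=1  c=2→T=1,p=0
L=6*4+1=25  i=1*2+0=2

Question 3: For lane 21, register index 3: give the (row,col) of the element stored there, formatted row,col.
21: G=5,T=1
[3] (5+8,1*2+1) = (13,3)

13,3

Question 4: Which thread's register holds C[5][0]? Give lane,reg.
20,0

r:5=>grp=5,rB=0  c:0=>tig=0,lo=0
L=5*4+0=20  i=0*2+0=0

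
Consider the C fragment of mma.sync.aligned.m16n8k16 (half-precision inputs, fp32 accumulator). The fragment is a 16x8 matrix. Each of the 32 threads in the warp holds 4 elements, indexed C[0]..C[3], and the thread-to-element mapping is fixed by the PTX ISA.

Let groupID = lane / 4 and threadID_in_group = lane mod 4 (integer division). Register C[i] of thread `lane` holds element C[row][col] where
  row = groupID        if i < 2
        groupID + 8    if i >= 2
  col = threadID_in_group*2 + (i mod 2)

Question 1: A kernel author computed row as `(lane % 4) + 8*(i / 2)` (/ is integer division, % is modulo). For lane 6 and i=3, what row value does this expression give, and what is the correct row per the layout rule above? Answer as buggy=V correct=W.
buggy=10 correct=9

`(lane % 4) + 8*(i / 2)`[6,3]->10
lane 6: gid=1 (6/4), tid=2 (6%4)
i=3: r=1+8=9, c=2*2+1=5
row: 10 vs 9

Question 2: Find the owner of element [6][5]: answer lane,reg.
26,1

r:6=>grp=6,rB=0  c:5=>tig=2,lo=1
L=6*4+2=26  i=0*2+1=1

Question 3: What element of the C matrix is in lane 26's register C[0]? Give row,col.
6,4

lane 26->26/4=6, 26 mod 4=2
i=0  r:6+0->6  c:2·2+0->4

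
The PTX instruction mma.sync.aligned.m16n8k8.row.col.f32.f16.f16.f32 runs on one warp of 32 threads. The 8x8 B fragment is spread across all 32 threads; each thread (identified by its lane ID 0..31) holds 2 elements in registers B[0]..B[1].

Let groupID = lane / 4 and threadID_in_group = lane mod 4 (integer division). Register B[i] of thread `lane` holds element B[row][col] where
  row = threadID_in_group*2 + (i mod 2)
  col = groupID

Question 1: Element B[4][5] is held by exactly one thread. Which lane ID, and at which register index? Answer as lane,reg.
22,0

c=5->g=5  r=4->t=2,b0=0
L=5*4+2=22  i=0=0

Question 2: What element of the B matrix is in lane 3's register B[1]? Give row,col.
3: gr=0,th=3
[1] (3*2+1,0) = (7,0)

7,0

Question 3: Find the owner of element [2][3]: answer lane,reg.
c=3->g=3  r=2->t=1,b0=0
L=3*4+1=13  i=0=0

13,0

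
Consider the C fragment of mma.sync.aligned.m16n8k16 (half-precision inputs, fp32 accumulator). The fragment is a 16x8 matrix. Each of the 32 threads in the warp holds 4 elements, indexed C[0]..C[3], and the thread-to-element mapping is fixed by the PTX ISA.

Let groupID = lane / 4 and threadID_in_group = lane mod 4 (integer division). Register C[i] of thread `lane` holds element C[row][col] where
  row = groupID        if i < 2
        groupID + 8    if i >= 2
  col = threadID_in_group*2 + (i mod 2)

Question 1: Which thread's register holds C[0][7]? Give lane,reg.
3,1

r=0⇒gr=0,Rb=0  c=7⇒th=3,odd=1
L=0*4+3=3  i=0*2+1=1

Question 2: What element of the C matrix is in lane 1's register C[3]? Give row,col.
1: gr=0,th=1
[3] (0+8,1*2+1) = (8,3)

8,3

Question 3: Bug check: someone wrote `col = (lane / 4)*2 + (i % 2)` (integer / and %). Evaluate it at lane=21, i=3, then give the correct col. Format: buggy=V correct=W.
buggy=11 correct=3

`(lane / 4)*2 + (i % 2)`[21,3]→11
lane 21: G=5 (21/4), T=1 (21%4)
i=3: r=5+8=13, c=1*2+1=3
col: 11 vs 3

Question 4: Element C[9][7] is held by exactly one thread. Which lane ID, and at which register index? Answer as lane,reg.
7,3

r=9->g=1,rb=1  c=7->t=3,b0=1
L=1*4+3=7  i=1*2+1=3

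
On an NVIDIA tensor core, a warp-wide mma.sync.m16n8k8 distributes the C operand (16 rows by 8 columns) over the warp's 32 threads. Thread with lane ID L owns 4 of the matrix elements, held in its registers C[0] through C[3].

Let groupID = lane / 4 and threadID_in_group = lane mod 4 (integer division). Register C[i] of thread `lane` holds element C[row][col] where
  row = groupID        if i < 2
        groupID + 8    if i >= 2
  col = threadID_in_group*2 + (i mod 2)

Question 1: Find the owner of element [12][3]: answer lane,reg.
r=12→G=4,rhi=1  c=3→T=1,p=1
L=4*4+1=17  i=1*2+1=3

17,3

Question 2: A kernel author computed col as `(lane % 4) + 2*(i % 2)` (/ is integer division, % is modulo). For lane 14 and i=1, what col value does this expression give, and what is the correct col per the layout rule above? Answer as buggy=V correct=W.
`(lane % 4) + 2*(i % 2)`[14,1]->4
L=14->g=14>>2=3, t=14&3=2
[1]->row 3+0=3  col 2·2+1=5
col: 4 vs 5

buggy=4 correct=5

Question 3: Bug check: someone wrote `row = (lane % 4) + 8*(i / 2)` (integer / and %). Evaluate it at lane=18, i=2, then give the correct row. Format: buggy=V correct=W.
buggy=10 correct=12

`(lane % 4) + 8*(i / 2)`[18,2]⇒10
lane 18⇒18/4=4, 18 mod 4=2
i=2  r:4+8⇒12  c:2·2+0⇒4
row: 10 vs 12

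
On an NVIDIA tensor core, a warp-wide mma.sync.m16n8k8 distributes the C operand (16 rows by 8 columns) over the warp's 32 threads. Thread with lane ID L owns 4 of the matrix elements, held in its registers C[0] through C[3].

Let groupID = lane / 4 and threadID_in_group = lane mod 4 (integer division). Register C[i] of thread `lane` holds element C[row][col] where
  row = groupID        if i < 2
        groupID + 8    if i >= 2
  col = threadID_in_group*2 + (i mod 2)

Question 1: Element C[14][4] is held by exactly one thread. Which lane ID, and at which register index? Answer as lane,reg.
26,2

r=14⇒gr=6,Rb=1  c=4⇒th=2,odd=0
L=6*4+2=26  i=1*2+0=2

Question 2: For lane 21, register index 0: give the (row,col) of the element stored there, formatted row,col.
lane 21→21/4=5, 21 mod 4=1
i=0  r:5+0→5  c:2·1+0→2

5,2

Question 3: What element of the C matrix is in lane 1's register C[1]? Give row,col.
0,3

lane 1⇒1/4=0, 1 mod 4=1
i=1  r:0+0⇒0  c:2·1+1⇒3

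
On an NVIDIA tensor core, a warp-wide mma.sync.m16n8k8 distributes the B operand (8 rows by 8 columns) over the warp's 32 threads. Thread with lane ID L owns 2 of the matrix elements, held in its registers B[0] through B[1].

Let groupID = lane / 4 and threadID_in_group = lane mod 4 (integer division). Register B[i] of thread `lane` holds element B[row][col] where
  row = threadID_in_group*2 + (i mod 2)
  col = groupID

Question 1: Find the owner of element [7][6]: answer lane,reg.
c:6=>grp=6  r:7=>tig=3,lo=1
L=6*4+3=27  i=1=1

27,1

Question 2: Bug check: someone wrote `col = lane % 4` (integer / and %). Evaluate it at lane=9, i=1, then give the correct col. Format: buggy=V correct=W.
buggy=1 correct=2

`lane % 4`[9,1]->1
9: gid=2,tid=1
[1] (1*2+1,2) = (3,2)
col: 1 vs 2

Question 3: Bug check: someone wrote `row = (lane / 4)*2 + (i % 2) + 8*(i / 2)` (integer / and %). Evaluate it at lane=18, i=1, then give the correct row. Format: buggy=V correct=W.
buggy=9 correct=5

`(lane / 4)*2 + (i % 2) + 8*(i / 2)`[18,1]=>9
lane 18: grp=4 (18/4), tig=2 (18%4)
i=1: r=2*2+1=5, c=grp=4
row: 9 vs 5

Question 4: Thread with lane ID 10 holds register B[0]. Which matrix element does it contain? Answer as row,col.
lane 10->10/4=2, 10 mod 4=2
i=0  r:2·2+0->4  c:2

4,2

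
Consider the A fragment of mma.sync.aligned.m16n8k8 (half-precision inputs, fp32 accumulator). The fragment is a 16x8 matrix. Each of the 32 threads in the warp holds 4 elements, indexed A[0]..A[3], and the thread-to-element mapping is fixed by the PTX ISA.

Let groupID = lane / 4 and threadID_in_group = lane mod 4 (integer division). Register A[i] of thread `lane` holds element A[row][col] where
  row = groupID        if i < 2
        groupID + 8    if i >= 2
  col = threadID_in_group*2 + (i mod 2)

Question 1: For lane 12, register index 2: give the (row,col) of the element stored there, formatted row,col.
11,0

lane 12->12/4=3, 12 mod 4=0
i=2  r:3+8->11  c:2·0+0->0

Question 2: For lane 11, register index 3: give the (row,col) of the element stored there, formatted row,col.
10,7

11: gid=2,tid=3
[3] (2+8,3*2+1) = (10,7)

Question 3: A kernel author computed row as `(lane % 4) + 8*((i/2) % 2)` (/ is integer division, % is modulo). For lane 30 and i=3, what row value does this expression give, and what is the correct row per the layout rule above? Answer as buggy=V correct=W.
`(lane % 4) + 8*((i/2) % 2)`[30,3]->10
lane 30->30/4=7, 30 mod 4=2
i=3  r:7+8->15  c:2·2+1->5
row: 10 vs 15

buggy=10 correct=15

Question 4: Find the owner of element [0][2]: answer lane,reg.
r: 0->gid=0,r8=0  c: 2->tid=1,i&1=0
L=0*4+1=1  i=0*2+0=0

1,0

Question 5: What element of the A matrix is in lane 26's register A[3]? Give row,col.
14,5

26: G=6,T=2
[3] (6+8,2*2+1) = (14,5)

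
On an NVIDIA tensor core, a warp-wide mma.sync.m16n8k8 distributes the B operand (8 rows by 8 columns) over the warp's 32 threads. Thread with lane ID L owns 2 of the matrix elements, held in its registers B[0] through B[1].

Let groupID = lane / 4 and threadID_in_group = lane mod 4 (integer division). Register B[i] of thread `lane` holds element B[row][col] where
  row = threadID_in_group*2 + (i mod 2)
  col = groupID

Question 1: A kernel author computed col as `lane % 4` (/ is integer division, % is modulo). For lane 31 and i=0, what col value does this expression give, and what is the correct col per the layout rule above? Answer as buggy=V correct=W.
`lane % 4`[31,0]⇒3
lane 31⇒31/4=7, 31 mod 4=3
i=0  r:2·3+0⇒6  c:7
col: 3 vs 7

buggy=3 correct=7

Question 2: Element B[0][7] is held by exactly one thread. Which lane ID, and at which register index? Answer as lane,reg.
28,0

c:7=>grp=7  r:0=>tig=0,lo=0
L=7*4+0=28  i=0=0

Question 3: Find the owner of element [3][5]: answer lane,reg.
c: 5->gid=5  r: 3->tid=1,i&1=1
L=5*4+1=21  i=1=1

21,1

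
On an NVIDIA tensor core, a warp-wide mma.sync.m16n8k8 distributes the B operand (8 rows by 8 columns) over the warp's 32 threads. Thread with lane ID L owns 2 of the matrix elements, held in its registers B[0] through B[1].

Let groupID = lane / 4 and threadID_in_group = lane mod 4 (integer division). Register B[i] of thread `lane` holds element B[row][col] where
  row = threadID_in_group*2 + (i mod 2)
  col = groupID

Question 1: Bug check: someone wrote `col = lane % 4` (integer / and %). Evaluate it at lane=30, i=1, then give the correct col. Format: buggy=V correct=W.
buggy=2 correct=7

`lane % 4`[30,1]->2
lane 30: g=7 (30/4), t=2 (30%4)
i=1: r=2*2+1=5, c=g=7
col: 2 vs 7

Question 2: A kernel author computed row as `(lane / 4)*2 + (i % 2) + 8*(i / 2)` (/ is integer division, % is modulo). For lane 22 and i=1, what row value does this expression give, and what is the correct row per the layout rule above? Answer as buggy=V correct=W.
buggy=11 correct=5

`(lane / 4)*2 + (i % 2) + 8*(i / 2)`[22,1]->11
lane 22->22/4=5, 22 mod 4=2
i=1  r:2·2+1->5  c:5
row: 11 vs 5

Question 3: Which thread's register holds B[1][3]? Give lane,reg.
12,1

c:3=>grp=3  r:1=>tig=0,lo=1
L=3*4+0=12  i=1=1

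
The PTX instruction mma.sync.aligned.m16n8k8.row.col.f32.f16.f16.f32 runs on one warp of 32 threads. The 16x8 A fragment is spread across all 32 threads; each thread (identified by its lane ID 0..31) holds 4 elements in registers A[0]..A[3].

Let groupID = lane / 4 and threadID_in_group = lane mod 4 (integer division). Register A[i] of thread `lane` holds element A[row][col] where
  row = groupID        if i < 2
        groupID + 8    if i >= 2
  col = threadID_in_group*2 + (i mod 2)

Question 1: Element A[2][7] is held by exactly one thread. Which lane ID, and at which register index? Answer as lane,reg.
r=2⇒gr=2,Rb=0  c=7⇒th=3,odd=1
L=2*4+3=11  i=0*2+1=1

11,1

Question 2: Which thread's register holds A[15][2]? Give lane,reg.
29,2

r:15=>grp=7,rB=1  c:2=>tig=1,lo=0
L=7*4+1=29  i=1*2+0=2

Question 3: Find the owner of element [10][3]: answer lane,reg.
r=10->g=2,rb=1  c=3->t=1,b0=1
L=2*4+1=9  i=1*2+1=3

9,3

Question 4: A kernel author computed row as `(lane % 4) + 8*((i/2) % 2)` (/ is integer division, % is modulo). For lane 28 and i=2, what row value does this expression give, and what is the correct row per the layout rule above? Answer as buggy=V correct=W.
`(lane % 4) + 8*((i/2) % 2)`[28,2]→8
lane 28: G=7 (28/4), T=0 (28%4)
i=2: r=7+8=15, c=0*2+0=0
row: 8 vs 15

buggy=8 correct=15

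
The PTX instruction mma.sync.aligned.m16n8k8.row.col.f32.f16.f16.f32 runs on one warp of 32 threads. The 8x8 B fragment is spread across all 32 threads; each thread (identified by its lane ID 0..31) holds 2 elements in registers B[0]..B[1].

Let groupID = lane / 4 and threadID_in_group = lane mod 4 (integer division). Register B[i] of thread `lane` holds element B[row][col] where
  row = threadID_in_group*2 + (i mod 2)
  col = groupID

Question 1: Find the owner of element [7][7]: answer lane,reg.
c=7->g=7  r=7->t=3,b0=1
L=7*4+3=31  i=1=1

31,1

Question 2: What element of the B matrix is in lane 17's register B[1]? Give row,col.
L=17⇒gr=17>>2=4, th=17&3=1
[1]⇒row 1·2+1=3  col gr=4

3,4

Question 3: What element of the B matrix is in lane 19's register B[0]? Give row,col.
6,4

L=19->g=19>>2=4, t=19&3=3
[0]->row 3·2+0=6  col g=4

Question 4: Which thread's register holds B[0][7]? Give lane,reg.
c=7->g=7  r=0->t=0,b0=0
L=7*4+0=28  i=0=0

28,0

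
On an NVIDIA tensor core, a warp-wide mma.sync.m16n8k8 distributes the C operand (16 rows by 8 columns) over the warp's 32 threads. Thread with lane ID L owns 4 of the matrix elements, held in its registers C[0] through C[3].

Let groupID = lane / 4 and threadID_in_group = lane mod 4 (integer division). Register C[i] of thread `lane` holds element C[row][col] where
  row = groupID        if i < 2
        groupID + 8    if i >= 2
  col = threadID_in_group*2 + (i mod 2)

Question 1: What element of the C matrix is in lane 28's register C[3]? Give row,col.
15,1

28: G=7,T=0
[3] (7+8,0*2+1) = (15,1)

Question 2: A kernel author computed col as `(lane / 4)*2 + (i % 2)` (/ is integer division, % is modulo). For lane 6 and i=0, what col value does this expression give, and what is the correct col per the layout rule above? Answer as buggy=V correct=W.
buggy=2 correct=4

`(lane / 4)*2 + (i % 2)`[6,0]->2
L=6->gid=6>>2=1, tid=6&3=2
[0]->row 1+0=1  col 2·2+0=4
col: 2 vs 4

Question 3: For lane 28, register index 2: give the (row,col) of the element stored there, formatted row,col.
15,0

L=28->g=28>>2=7, t=28&3=0
[2]->row 7+8=15  col 0·2+0=0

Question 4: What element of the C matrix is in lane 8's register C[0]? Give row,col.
lane 8: grp=2 (8/4), tig=0 (8%4)
i=0: r=2+0=2, c=0*2+0=0

2,0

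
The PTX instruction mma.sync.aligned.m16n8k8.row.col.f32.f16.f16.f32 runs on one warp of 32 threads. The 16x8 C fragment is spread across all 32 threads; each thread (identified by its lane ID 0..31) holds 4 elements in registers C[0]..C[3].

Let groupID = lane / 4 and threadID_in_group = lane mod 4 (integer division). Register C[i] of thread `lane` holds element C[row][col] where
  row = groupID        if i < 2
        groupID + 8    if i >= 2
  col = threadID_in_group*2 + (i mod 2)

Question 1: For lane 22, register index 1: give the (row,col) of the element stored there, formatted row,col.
22: gid=5,tid=2
[1] (5+0,2*2+1) = (5,5)

5,5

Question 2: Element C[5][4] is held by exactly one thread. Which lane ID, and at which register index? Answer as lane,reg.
r=5->g=5,rb=0  c=4->t=2,b0=0
L=5*4+2=22  i=0*2+0=0

22,0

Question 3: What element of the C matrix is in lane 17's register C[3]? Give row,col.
12,3

lane 17->17/4=4, 17 mod 4=1
i=3  r:4+8->12  c:2·1+1->3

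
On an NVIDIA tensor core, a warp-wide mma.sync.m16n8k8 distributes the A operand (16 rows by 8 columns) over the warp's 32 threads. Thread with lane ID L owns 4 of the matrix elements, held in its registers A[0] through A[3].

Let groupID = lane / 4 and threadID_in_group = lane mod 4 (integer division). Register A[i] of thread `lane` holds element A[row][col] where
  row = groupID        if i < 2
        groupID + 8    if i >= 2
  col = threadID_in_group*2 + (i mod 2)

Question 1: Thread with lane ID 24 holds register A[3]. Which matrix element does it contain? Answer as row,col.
24: grp=6,tig=0
[3] (6+8,0*2+1) = (14,1)

14,1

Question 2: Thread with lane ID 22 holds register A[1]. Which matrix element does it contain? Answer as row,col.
5,5

22: g=5,t=2
[1] (5+0,2*2+1) = (5,5)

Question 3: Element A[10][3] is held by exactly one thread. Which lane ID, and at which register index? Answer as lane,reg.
r=10→G=2,rhi=1  c=3→T=1,p=1
L=2*4+1=9  i=1*2+1=3

9,3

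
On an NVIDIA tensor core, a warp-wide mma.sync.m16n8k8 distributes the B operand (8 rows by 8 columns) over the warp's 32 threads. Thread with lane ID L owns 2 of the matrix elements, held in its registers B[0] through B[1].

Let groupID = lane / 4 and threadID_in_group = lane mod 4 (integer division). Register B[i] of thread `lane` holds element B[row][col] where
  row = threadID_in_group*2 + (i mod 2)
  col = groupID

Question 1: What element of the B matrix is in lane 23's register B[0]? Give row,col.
6,5

lane 23⇒23/4=5, 23 mod 4=3
i=0  r:2·3+0⇒6  c:5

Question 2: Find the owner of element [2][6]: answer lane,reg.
c=6⇒gr=6  r=2⇒th=1,odd=0
L=6*4+1=25  i=0=0

25,0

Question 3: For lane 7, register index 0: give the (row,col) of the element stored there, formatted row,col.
6,1

L=7->gid=7>>2=1, tid=7&3=3
[0]->row 3·2+0=6  col gid=1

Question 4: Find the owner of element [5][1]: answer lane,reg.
c=1⇒gr=1  r=5⇒th=2,odd=1
L=1*4+2=6  i=1=1

6,1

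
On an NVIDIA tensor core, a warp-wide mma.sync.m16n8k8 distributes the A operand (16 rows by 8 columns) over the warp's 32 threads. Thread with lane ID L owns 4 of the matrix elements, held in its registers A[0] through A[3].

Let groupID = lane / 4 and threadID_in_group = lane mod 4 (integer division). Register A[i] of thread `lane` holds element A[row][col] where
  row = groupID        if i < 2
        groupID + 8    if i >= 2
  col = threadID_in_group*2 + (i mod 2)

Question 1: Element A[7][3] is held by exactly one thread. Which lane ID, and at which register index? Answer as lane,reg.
r=7⇒gr=7,Rb=0  c=3⇒th=1,odd=1
L=7*4+1=29  i=0*2+1=1

29,1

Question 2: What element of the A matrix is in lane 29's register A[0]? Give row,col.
7,2

lane 29: g=7 (29/4), t=1 (29%4)
i=0: r=7+0=7, c=1*2+0=2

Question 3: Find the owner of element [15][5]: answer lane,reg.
30,3

r=15->g=7,rb=1  c=5->t=2,b0=1
L=7*4+2=30  i=1*2+1=3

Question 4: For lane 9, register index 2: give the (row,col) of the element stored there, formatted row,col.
9: G=2,T=1
[2] (2+8,1*2+0) = (10,2)

10,2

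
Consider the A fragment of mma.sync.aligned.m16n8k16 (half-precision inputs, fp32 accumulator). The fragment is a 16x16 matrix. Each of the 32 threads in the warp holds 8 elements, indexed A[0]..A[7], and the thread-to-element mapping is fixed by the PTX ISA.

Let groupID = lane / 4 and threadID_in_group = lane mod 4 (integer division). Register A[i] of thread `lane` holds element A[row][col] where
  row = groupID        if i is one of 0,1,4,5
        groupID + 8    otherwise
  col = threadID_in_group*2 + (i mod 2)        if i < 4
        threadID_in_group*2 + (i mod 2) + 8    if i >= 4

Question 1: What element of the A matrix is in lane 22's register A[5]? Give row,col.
L=22⇒gr=22>>2=5, th=22&3=2
[5]⇒row 5+0=5  col 2·2+1+8=13

5,13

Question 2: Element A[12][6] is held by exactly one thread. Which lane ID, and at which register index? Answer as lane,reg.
19,2

r:12=>grp=4,rB=1  c:6=>cB=0,tig=3,lo=0
L=4*4+3=19  i=0*4+1*2+0=2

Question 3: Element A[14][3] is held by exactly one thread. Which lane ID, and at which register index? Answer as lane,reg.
25,3

r: 14->gid=6,r8=1  c: 3->c8=0,tid=1,i&1=1
L=6*4+1=25  i=0*4+1*2+1=3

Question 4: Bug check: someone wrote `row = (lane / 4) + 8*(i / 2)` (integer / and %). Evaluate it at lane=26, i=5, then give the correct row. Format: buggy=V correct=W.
`(lane / 4) + 8*(i / 2)`[26,5]->22
lane 26->26/4=6, 26 mod 4=2
i=5  r:6+0->6  c:2·2+1+8->13
row: 22 vs 6

buggy=22 correct=6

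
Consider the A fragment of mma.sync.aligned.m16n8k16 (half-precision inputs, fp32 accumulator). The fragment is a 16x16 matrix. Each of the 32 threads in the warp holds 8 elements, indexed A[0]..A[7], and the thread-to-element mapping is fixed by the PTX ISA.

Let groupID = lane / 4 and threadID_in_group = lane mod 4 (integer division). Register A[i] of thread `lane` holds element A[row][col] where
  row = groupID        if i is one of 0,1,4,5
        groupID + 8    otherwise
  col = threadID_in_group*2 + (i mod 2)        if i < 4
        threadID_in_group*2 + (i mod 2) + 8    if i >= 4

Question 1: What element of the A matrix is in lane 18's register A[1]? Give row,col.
lane 18->18/4=4, 18 mod 4=2
i=1  r:4+0->4  c:2·2+1+0->5

4,5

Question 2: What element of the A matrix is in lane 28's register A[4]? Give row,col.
L=28=>grp=28>>2=7, tig=28&3=0
[4]=>row 7+0=7  col 0·2+0+8=8

7,8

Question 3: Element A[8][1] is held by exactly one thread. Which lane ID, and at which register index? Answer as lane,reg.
r: 8->gid=0,r8=1  c: 1->c8=0,tid=0,i&1=1
L=0*4+0=0  i=0*4+1*2+1=3

0,3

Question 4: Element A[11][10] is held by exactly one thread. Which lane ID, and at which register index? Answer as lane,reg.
13,6

r=11→G=3,rhi=1  c=10→chi=1,T=1,p=0
L=3*4+1=13  i=1*4+1*2+0=6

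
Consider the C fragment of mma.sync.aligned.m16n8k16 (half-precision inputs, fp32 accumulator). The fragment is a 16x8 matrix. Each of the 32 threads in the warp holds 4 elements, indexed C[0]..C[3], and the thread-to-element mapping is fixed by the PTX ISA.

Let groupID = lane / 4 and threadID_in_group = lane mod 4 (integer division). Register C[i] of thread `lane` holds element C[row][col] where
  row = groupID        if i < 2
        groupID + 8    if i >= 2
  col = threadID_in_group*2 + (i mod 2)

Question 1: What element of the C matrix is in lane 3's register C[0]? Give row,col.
3: gid=0,tid=3
[0] (0+0,3*2+0) = (0,6)

0,6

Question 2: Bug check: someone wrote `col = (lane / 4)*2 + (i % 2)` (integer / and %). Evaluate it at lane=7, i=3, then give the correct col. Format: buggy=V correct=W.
buggy=3 correct=7

`(lane / 4)*2 + (i % 2)`[7,3]->3
lane 7->7/4=1, 7 mod 4=3
i=3  r:1+8->9  c:2·3+1->7
col: 3 vs 7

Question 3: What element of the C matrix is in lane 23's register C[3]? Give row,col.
13,7

23: grp=5,tig=3
[3] (5+8,3*2+1) = (13,7)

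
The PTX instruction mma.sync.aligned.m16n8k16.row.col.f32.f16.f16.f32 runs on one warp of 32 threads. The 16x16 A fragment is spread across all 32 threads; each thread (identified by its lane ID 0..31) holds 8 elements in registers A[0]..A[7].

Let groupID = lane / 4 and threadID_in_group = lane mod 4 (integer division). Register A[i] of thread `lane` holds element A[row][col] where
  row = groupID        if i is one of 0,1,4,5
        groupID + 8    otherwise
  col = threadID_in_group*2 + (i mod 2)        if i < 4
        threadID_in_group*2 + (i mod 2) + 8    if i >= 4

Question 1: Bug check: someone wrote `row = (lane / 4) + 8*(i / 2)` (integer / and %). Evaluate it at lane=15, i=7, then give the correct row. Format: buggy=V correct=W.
buggy=27 correct=11

`(lane / 4) + 8*(i / 2)`[15,7]->27
lane 15->15/4=3, 15 mod 4=3
i=7  r:3+8->11  c:2·3+1+8->15
row: 27 vs 11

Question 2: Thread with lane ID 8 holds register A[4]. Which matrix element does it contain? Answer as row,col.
lane 8⇒8/4=2, 8 mod 4=0
i=4  r:2+0⇒2  c:2·0+0+8⇒8

2,8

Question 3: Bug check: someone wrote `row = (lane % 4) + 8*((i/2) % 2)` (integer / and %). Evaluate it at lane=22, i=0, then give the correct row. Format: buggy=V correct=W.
buggy=2 correct=5

`(lane % 4) + 8*((i/2) % 2)`[22,0]⇒2
lane 22: gr=5 (22/4), th=2 (22%4)
i=0: r=5+0=5, c=2*2+0+0=4
row: 2 vs 5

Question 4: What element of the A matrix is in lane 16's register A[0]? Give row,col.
L=16->gid=16>>2=4, tid=16&3=0
[0]->row 4+0=4  col 0·2+0+0=0

4,0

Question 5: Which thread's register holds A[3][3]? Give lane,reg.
r=3⇒gr=3,Rb=0  c=3⇒Cb=0,th=1,odd=1
L=3*4+1=13  i=0*4+0*2+1=1

13,1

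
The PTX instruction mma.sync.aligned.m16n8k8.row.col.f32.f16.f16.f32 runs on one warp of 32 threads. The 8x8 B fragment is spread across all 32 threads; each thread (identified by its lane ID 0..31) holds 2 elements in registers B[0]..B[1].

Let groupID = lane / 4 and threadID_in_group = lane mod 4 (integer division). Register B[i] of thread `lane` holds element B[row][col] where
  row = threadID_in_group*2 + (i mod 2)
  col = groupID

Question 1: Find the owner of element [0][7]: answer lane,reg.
28,0

c=7->g=7  r=0->t=0,b0=0
L=7*4+0=28  i=0=0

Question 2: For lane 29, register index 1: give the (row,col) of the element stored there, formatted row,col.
lane 29->29/4=7, 29 mod 4=1
i=1  r:2·1+1->3  c:7

3,7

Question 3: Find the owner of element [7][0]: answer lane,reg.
c=0⇒gr=0  r=7⇒th=3,odd=1
L=0*4+3=3  i=1=1

3,1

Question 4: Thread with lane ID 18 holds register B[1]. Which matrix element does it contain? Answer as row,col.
5,4

lane 18: grp=4 (18/4), tig=2 (18%4)
i=1: r=2*2+1=5, c=grp=4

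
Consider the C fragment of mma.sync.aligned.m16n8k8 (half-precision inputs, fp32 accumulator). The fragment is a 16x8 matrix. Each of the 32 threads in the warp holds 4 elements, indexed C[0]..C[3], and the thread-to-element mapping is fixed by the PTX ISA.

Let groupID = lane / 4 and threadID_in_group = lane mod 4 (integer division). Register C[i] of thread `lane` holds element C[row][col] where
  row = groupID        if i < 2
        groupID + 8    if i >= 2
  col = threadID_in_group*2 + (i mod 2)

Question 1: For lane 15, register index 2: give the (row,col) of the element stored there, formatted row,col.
11,6

lane 15->15/4=3, 15 mod 4=3
i=2  r:3+8->11  c:2·3+0->6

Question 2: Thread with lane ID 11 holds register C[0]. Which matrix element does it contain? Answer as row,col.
lane 11: G=2 (11/4), T=3 (11%4)
i=0: r=2+0=2, c=3*2+0=6

2,6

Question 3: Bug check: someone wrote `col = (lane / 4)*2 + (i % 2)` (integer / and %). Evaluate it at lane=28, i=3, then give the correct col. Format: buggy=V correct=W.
buggy=15 correct=1

`(lane / 4)*2 + (i % 2)`[28,3]->15
L=28->gid=28>>2=7, tid=28&3=0
[3]->row 7+8=15  col 0·2+1=1
col: 15 vs 1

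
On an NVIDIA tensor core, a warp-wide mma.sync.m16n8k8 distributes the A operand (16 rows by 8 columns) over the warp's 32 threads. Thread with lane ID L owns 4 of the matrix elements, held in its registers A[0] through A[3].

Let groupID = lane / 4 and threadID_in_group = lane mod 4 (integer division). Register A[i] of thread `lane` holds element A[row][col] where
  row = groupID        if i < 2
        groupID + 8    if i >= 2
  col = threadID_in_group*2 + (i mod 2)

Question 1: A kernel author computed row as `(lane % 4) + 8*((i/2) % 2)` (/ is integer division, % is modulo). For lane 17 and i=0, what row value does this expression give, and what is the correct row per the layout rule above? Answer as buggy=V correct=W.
`(lane % 4) + 8*((i/2) % 2)`[17,0]=>1
17: grp=4,tig=1
[0] (4+0,1*2+0) = (4,2)
row: 1 vs 4

buggy=1 correct=4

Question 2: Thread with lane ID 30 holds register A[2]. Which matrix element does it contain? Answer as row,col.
lane 30: gid=7 (30/4), tid=2 (30%4)
i=2: r=7+8=15, c=2*2+0=4

15,4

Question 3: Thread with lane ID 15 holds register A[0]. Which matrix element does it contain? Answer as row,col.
L=15⇒gr=15>>2=3, th=15&3=3
[0]⇒row 3+0=3  col 3·2+0=6

3,6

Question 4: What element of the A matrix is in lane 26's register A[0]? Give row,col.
lane 26→26/4=6, 26 mod 4=2
i=0  r:6+0→6  c:2·2+0→4

6,4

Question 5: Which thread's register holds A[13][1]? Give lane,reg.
r=13⇒gr=5,Rb=1  c=1⇒th=0,odd=1
L=5*4+0=20  i=1*2+1=3

20,3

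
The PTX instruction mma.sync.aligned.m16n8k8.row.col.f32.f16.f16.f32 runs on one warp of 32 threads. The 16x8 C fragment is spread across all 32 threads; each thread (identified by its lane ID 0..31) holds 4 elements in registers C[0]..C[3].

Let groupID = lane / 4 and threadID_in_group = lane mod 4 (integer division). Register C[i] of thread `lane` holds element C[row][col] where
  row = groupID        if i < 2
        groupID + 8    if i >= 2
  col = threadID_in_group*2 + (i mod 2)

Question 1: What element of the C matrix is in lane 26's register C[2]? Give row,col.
lane 26: gid=6 (26/4), tid=2 (26%4)
i=2: r=6+8=14, c=2*2+0=4

14,4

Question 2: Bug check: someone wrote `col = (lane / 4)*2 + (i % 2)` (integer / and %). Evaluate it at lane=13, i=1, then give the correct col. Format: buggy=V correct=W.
`(lane / 4)*2 + (i % 2)`[13,1]⇒7
lane 13⇒13/4=3, 13 mod 4=1
i=1  r:3+0⇒3  c:2·1+1⇒3
col: 7 vs 3

buggy=7 correct=3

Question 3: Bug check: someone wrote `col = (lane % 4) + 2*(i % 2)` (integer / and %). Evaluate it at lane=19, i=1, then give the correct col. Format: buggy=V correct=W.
`(lane % 4) + 2*(i % 2)`[19,1]→5
L=19→G=19>>2=4, T=19&3=3
[1]→row 4+0=4  col 3·2+1=7
col: 5 vs 7

buggy=5 correct=7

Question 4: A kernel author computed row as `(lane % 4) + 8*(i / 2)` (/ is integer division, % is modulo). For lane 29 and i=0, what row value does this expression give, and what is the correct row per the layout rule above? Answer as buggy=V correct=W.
`(lane % 4) + 8*(i / 2)`[29,0]->1
L=29->g=29>>2=7, t=29&3=1
[0]->row 7+0=7  col 1·2+0=2
row: 1 vs 7

buggy=1 correct=7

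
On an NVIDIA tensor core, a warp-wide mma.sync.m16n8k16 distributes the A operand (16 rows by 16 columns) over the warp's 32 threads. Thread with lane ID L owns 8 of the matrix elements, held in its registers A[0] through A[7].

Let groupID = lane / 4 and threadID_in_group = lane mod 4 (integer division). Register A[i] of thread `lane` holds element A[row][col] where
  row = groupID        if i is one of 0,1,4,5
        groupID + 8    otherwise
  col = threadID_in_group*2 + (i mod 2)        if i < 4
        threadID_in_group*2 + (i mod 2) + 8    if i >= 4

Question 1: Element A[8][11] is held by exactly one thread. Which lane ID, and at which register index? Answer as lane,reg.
1,7

r=8⇒gr=0,Rb=1  c=11⇒Cb=1,th=1,odd=1
L=0*4+1=1  i=1*4+1*2+1=7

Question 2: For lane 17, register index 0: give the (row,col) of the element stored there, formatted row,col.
lane 17->17/4=4, 17 mod 4=1
i=0  r:4+0->4  c:2·1+0+0->2

4,2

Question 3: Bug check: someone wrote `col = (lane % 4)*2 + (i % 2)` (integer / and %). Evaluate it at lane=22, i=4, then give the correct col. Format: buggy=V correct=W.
`(lane % 4)*2 + (i % 2)`[22,4]->4
lane 22->22/4=5, 22 mod 4=2
i=4  r:5+0->5  c:2·2+0+8->12
col: 4 vs 12

buggy=4 correct=12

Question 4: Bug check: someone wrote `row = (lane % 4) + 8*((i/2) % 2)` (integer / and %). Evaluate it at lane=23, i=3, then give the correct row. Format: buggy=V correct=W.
buggy=11 correct=13

`(lane % 4) + 8*((i/2) % 2)`[23,3]⇒11
23: gr=5,th=3
[3] (5+8,3*2+1+0) = (13,7)
row: 11 vs 13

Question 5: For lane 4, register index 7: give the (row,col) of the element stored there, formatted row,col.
9,9

L=4→G=4>>2=1, T=4&3=0
[7]→row 1+8=9  col 0·2+1+8=9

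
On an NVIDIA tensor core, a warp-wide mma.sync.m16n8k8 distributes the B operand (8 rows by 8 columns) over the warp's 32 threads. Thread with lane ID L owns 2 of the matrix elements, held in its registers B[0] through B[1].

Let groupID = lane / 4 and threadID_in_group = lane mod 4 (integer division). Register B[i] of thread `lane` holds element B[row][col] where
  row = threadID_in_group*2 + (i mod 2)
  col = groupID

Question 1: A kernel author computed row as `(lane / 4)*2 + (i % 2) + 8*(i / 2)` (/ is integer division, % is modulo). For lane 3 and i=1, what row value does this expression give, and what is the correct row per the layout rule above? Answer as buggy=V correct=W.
buggy=1 correct=7

`(lane / 4)*2 + (i % 2) + 8*(i / 2)`[3,1]⇒1
L=3⇒gr=3>>2=0, th=3&3=3
[1]⇒row 3·2+1=7  col gr=0
row: 1 vs 7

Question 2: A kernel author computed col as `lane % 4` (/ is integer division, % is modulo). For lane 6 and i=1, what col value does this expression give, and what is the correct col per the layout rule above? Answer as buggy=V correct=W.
buggy=2 correct=1

`lane % 4`[6,1]->2
lane 6->6/4=1, 6 mod 4=2
i=1  r:2·2+1->5  c:1
col: 2 vs 1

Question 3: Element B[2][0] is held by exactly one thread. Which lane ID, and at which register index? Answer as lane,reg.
1,0

c:0=>grp=0  r:2=>tig=1,lo=0
L=0*4+1=1  i=0=0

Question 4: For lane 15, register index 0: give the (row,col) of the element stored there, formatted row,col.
15: g=3,t=3
[0] (3*2+0,3) = (6,3)

6,3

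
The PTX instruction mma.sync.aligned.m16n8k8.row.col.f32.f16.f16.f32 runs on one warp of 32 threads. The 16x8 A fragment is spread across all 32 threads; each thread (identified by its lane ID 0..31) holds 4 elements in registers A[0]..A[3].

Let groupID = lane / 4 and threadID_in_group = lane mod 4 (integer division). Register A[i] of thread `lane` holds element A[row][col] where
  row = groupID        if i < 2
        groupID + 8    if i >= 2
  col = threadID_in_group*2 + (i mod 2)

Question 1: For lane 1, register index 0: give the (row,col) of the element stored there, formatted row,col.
lane 1=>1/4=0, 1 mod 4=1
i=0  r:0+0=>0  c:2·1+0=>2

0,2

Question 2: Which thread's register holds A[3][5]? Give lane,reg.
r: 3->gid=3,r8=0  c: 5->tid=2,i&1=1
L=3*4+2=14  i=0*2+1=1

14,1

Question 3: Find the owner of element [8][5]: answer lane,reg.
2,3

r=8->g=0,rb=1  c=5->t=2,b0=1
L=0*4+2=2  i=1*2+1=3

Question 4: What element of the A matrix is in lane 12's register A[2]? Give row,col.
11,0

12: gr=3,th=0
[2] (3+8,0*2+0) = (11,0)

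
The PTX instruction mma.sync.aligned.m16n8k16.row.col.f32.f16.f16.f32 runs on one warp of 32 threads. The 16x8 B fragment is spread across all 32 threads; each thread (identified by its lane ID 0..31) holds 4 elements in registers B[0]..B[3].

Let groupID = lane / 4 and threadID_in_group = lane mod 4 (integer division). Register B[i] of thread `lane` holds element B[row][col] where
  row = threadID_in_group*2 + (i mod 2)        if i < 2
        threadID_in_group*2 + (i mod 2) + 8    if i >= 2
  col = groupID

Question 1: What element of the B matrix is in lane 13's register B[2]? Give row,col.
10,3

lane 13: gr=3 (13/4), th=1 (13%4)
i=2: r=1*2+0+8=10, c=gr=3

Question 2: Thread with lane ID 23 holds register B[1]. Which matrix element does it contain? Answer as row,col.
7,5

lane 23->23/4=5, 23 mod 4=3
i=1  r:2·3+1+0->7  c:5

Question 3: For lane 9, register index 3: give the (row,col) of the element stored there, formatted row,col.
11,2

9: g=2,t=1
[3] (1*2+1+8,2) = (11,2)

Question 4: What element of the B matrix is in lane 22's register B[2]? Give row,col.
12,5

L=22->gid=22>>2=5, tid=22&3=2
[2]->row 2·2+0+8=12  col gid=5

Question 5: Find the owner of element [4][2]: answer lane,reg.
c:2=>grp=2  r:4=>rB=0,tig=2,lo=0
L=2*4+2=10  i=0*2+0=0

10,0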